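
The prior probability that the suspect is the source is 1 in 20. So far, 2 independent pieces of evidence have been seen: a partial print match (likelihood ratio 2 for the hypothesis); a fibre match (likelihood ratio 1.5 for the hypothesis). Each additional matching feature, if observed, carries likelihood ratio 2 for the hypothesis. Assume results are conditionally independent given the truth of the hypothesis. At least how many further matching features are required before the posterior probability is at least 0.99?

Prior odds = 0.05/0.95 = 1/19.
Combined Bayes factor of the evidence already in hand = 2 × 1.5 = 3.
Odds after that evidence = (1/19) × 3 = 3/19.
Target odds = 0.99/0.01 = 99.
Need 2ⁿ ≥ 99 ÷ (3/19) = 627.
2⁹ = 512 falls short of 627 but 2¹⁰ = 1024 reaches it, so n = 10.

10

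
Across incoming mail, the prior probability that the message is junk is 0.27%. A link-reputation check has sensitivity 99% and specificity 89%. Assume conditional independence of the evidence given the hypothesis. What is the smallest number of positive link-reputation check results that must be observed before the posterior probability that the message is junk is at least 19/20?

5

Prior odds: 0.0027 ÷ 0.9973 = 27/9973.
False-positive rate = 1 − 0.89 = 0.11; likelihood ratio of a positive = 0.99/0.11 = 9.
Target odds: 0.95 ÷ 0.05 = 19.
Require 9ⁿ ≥ 19 ÷ (27/9973) = 189487/27.
9⁴ = 6561 falls short of 189487/27 but 9⁵ = 59049 reaches it, so n = 5.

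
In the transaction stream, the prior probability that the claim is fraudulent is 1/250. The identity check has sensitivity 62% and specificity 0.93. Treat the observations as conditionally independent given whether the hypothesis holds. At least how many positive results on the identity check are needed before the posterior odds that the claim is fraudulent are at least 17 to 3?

4

Prior odds: 0.004 ÷ 0.996 = 1/249.
False-positive rate = 1 − 0.93 = 0.07; likelihood ratio of a positive = 0.62/0.07 = 62/7.
Target odds = 17/3.
Require (62/7)ⁿ ≥ 17/3 ÷ (1/249) = 1411.
(62/7)³ = 238328/343 falls short of 1411 but (62/7)⁴ = 14776336/2401 reaches it, so n = 4.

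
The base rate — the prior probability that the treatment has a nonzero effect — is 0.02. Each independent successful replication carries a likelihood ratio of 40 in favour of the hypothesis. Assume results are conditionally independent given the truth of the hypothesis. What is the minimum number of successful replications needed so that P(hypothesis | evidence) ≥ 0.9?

2

Prior odds = 0.02/0.98 = 1/49.
Likelihood ratio per successful replication = 40.
Target odds: 0.9 ÷ 0.1 = 9.
Need (1/49) × 40ⁿ ≥ 9, i.e. 40ⁿ ≥ 441.
40¹ = 40 falls short of 441 but 40² = 1600 reaches it, so n = 2.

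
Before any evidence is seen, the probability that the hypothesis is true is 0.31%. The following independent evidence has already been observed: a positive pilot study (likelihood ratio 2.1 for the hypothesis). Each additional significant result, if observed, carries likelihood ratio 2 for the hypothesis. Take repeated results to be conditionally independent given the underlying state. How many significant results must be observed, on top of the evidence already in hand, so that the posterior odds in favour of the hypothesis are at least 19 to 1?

12

Prior odds = 0.0031/0.9969 = 31/9969.
Bayes factor of the evidence already in hand = 2.1.
Odds after that evidence = (31/9969) × 2.1 = 217/33230.
Target odds = 19.
Need 2ⁿ ≥ 19 ÷ (217/33230) = 631370/217.
2¹¹ = 2048 falls short of 631370/217 but 2¹² = 4096 reaches it, so n = 12.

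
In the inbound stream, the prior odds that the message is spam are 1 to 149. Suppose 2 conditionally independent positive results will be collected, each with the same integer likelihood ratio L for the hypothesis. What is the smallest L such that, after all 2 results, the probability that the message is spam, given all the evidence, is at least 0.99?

122

Prior odds = 1/149.
Target odds = 0.99/0.01 = 99.
Need L² ≥ 99 ÷ (1/149) = 14751.
121² = 14641 < 14751 ≤ 14884 = 122², so L = 122.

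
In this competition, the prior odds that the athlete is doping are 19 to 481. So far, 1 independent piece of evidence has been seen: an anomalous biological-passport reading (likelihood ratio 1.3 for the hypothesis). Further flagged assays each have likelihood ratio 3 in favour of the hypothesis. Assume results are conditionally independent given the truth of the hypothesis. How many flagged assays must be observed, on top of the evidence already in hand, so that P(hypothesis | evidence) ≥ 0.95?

6

Prior odds = 19/481.
Bayes factor of the evidence already in hand = 1.3.
Odds after that evidence = (19/481) × 1.3 = 19/370.
Target odds = 0.95/0.05 = 19.
Need 3ⁿ ≥ 19 ÷ (19/370) = 370.
3⁵ = 243 falls short of 370 but 3⁶ = 729 reaches it, so n = 6.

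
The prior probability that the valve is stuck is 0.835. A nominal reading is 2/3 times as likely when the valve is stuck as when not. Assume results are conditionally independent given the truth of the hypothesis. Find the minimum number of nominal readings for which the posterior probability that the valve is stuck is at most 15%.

9

Prior odds = 0.835/0.165 = 167/33.
Likelihood ratio per nominal reading = 2/3.
Target posterior odds = 0.15/0.85 = 3/17.
Need (167/33) × (2/3)ⁿ ≤ 3/17, i.e. (2/3)ⁿ ≤ 99/2839.
(2/3)⁸ = 256/6561 is still above 99/2839 but (2/3)⁹ = 512/19683 is at or below it, so n = 9.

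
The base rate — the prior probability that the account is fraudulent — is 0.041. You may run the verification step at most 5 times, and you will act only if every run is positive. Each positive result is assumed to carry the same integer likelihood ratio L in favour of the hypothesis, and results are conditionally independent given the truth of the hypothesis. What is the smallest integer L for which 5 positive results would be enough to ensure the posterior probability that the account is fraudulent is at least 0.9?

Prior odds = 0.041/0.959 = 41/959.
Target odds = 0.9/0.1 = 9.
Need L⁵ ≥ 9 ÷ (41/959) = 8631/41.
2⁵ = 32 < 8631/41 ≤ 243 = 3⁵, so L = 3.

3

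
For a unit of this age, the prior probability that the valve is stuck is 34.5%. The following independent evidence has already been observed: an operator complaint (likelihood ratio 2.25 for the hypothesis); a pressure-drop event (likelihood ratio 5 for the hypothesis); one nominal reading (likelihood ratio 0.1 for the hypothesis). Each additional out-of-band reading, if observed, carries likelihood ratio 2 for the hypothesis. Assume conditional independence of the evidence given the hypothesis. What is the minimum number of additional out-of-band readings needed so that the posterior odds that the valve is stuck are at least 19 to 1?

Prior odds = 0.345/0.655 = 69/131.
Combined Bayes factor of the evidence already in hand = 2.25 × 5 × 0.1 = 1.125.
Odds after that evidence = (69/131) × 1.125 = 621/1048.
Target odds = 19.
Need 2ⁿ ≥ 19 ÷ (621/1048) = 19912/621.
2⁵ = 32 falls short of 19912/621 but 2⁶ = 64 reaches it, so n = 6.

6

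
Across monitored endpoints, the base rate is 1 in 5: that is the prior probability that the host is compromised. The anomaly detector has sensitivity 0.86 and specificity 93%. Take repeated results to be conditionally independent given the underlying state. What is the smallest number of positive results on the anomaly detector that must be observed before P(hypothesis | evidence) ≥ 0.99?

Prior odds: 0.2 ÷ 0.8 = 0.25.
False-positive rate = 1 − 0.93 = 0.07; likelihood ratio of a positive = 0.86/0.07 = 86/7.
Target posterior odds = 0.99/0.01 = 99.
Require (86/7)ⁿ ≥ 99 ÷ 0.25 = 396.
(86/7)² = 7396/49 falls short of 396 but (86/7)³ = 636056/343 reaches it, so n = 3.

3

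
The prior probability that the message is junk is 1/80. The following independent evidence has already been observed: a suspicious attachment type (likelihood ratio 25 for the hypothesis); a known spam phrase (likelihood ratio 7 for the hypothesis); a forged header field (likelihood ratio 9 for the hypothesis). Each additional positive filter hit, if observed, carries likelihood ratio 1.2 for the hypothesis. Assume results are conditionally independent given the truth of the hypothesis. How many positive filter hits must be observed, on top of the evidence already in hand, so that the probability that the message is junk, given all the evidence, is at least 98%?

Prior odds = 0.0125/0.9875 = 1/79.
Combined Bayes factor of the evidence already in hand = 25 × 7 × 9 = 1575.
Odds after that evidence = (1/79) × 1575 = 1575/79.
Target odds = 0.98/0.02 = 49.
Need 1.2ⁿ ≥ 49 ÷ (1575/79) = 553/225.
1.2⁴ = 2.0736 falls short of 553/225 but 1.2⁵ = 2.48832 reaches it, so n = 5.

5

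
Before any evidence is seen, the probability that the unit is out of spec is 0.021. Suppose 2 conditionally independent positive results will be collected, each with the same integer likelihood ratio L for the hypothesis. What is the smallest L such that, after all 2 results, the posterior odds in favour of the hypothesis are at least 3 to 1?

Prior odds = 0.021/0.979 = 21/979.
Target odds = 3.
Need L² ≥ 3 ÷ (21/979) = 979/7.
11² = 121 < 979/7 ≤ 144 = 12², so L = 12.

12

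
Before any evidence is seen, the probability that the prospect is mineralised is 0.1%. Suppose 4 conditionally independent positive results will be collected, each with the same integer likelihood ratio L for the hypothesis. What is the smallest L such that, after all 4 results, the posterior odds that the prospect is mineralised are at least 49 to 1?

Prior odds = 0.001/0.999 = 1/999.
Target odds = 49.
Need L⁴ ≥ 49 ÷ (1/999) = 48951.
14⁴ = 38416 < 48951 ≤ 50625 = 15⁴, so L = 15.

15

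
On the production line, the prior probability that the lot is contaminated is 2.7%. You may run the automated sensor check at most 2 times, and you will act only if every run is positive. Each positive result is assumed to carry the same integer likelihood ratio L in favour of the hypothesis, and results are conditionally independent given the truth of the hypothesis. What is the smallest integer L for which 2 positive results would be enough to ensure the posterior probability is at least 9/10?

19

Prior odds = 0.027/0.973 = 27/973.
Target odds = 0.9/0.1 = 9.
Need L² ≥ 9 ÷ (27/973) = 973/3.
18² = 324 < 973/3 ≤ 361 = 19², so L = 19.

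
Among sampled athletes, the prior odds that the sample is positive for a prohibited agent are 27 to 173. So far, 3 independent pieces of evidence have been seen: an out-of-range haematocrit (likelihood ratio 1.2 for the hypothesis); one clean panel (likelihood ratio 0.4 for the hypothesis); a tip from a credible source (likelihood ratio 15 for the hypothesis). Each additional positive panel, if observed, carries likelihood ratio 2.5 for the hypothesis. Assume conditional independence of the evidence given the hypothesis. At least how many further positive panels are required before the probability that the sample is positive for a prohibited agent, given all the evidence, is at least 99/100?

5

Prior odds = 27/173.
Combined Bayes factor of the evidence already in hand = 1.2 × 0.4 × 15 = 7.2.
Odds after that evidence = (27/173) × 7.2 = 972/865.
Target odds = 0.99/0.01 = 99.
Need 2.5ⁿ ≥ 99 ÷ (972/865) = 9515/108.
2.5⁴ = 39.0625 falls short of 9515/108 but 2.5⁵ = 97.65625 reaches it, so n = 5.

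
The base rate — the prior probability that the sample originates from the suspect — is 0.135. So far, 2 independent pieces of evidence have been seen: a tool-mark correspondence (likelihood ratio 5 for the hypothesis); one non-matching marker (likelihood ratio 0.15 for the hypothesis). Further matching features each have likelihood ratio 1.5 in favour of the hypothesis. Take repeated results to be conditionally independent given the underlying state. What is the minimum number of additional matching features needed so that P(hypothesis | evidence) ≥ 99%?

Prior odds = 0.135/0.865 = 27/173.
Combined Bayes factor of the evidence already in hand = 5 × 0.15 = 0.75.
Odds after that evidence = (27/173) × 0.75 = 81/692.
Target odds = 0.99/0.01 = 99.
Need 1.5ⁿ ≥ 99 ÷ (81/692) = 7612/9.
1.5¹⁶ = 43046721/65536 falls short of 7612/9 but 1.5¹⁷ = 129140163/131072 reaches it, so n = 17.

17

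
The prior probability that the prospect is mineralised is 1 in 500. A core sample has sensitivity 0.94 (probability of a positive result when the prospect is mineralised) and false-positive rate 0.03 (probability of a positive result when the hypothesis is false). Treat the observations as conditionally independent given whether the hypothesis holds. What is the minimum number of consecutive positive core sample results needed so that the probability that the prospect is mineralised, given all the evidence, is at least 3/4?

3

Prior odds: 0.002 ÷ 0.998 = 1/499.
Likelihood ratio of a positive result = 0.94/0.03 = 94/3.
Target odds: 0.75 ÷ 0.25 = 3.
Need (1/499) × (94/3)ⁿ ≥ 3, i.e. (94/3)ⁿ ≥ 1497.
(94/3)² = 8836/9 falls short of 1497 but (94/3)³ = 830584/27 reaches it, so n = 3.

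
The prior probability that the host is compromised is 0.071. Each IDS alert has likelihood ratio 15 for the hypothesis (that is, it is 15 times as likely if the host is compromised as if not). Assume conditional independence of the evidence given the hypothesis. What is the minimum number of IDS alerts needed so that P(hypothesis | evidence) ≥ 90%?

Prior odds: 0.071 ÷ 0.929 = 71/929.
Likelihood ratio per IDS alert = 15.
Target posterior odds = 0.9/0.1 = 9.
Need (71/929) × 15ⁿ ≥ 9, i.e. 15ⁿ ≥ 8361/71.
15¹ = 15 falls short of 8361/71 but 15² = 225 reaches it, so n = 2.

2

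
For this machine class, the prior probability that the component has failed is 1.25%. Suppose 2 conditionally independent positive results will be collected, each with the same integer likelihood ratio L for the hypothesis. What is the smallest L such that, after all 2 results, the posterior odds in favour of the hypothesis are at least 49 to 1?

Prior odds = 0.0125/0.9875 = 1/79.
Target odds = 49.
Need L² ≥ 49 ÷ (1/79) = 3871.
62² = 3844 < 3871 ≤ 3969 = 63², so L = 63.

63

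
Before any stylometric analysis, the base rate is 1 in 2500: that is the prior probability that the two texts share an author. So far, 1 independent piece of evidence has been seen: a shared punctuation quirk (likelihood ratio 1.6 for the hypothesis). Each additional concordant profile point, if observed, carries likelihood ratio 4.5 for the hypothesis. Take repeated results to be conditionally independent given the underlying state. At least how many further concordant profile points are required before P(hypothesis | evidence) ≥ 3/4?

Prior odds = 0.0004/0.9996 = 1/2499.
Bayes factor of the evidence already in hand = 1.6.
Odds after that evidence = (1/2499) × 1.6 = 8/12495.
Target odds = 0.75/0.25 = 3.
Need 4.5ⁿ ≥ 3 ÷ (8/12495) = 4685.625.
4.5⁵ = 1845.28125 falls short of 4685.625 but 4.5⁶ = 8303.765625 reaches it, so n = 6.

6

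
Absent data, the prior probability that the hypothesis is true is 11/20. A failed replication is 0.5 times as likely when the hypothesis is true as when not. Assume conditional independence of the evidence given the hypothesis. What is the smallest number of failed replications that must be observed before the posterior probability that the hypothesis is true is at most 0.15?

3

Prior odds: 0.55 ÷ 0.45 = 11/9.
Likelihood ratio per failed replication = 0.5.
Target posterior odds = 0.15/0.85 = 3/17.
Require 0.5ⁿ ≤ 3/17 ÷ (11/9) = 27/187.
0.5² = 0.25 is still above 27/187 but 0.5³ = 0.125 is at or below it, so n = 3.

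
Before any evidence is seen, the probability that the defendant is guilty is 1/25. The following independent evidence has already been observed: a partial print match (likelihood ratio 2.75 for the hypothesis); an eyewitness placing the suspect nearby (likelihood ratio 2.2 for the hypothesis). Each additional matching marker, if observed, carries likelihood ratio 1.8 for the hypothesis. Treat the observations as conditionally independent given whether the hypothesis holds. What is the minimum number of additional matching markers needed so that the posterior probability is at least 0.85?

6

Prior odds = 0.04/0.96 = 1/24.
Combined Bayes factor of the evidence already in hand = 2.75 × 2.2 = 6.05.
Odds after that evidence = (1/24) × 6.05 = 121/480.
Target odds = 0.85/0.15 = 17/3.
Need 1.8ⁿ ≥ 17/3 ÷ (121/480) = 2720/121.
1.8⁵ = 18.89568 falls short of 2720/121 but 1.8⁶ = 531441/15625 reaches it, so n = 6.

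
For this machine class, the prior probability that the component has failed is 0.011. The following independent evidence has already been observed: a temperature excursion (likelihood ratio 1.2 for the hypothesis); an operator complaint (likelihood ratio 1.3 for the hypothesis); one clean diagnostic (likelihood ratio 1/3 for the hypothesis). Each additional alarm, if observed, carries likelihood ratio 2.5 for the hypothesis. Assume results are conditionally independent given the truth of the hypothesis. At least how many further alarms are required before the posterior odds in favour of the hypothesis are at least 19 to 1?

9

Prior odds = 0.011/0.989 = 11/989.
Combined Bayes factor of the evidence already in hand = 1.2 × 1.3 × (1/3) = 0.52.
Odds after that evidence = (11/989) × 0.52 = 143/24725.
Target odds = 19.
Need 2.5ⁿ ≥ 19 ÷ (143/24725) = 469775/143.
2.5⁸ = 390625/256 falls short of 469775/143 but 2.5⁹ = 1953125/512 reaches it, so n = 9.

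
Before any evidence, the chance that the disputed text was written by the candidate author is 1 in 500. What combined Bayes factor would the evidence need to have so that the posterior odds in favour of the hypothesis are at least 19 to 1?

Prior odds = 0.002/0.998 = 1/499.
Target odds = 19.
Required Bayes factor = 19 ÷ (1/499) = 9481.

9481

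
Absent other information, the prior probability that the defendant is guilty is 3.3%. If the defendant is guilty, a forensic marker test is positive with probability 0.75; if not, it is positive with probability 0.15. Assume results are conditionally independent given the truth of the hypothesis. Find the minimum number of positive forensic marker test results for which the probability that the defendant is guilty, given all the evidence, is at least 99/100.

5

Prior odds: 0.033 ÷ 0.967 = 33/967.
Likelihood ratio of a positive = 0.75/0.15 = 5.
Target odds: 0.99 ÷ 0.01 = 99.
Require 5ⁿ ≥ 99 ÷ (33/967) = 2901.
5⁴ = 625 falls short of 2901 but 5⁵ = 3125 reaches it, so n = 5.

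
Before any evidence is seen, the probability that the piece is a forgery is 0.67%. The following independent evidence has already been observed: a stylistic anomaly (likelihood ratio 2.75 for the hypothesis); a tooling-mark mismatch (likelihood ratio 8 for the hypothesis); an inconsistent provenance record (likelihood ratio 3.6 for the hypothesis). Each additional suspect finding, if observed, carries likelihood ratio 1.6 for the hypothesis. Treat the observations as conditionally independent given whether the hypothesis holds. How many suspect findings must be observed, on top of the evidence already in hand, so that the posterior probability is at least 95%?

Prior odds = 0.0067/0.9933 = 67/9933.
Combined Bayes factor of the evidence already in hand = 2.75 × 8 × 3.6 = 79.2.
Odds after that evidence = (67/9933) × 79.2 = 804/1505.
Target odds = 0.95/0.05 = 19.
Need 1.6ⁿ ≥ 19 ÷ (804/1505) = 28595/804.
1.6⁷ = 2097152/78125 falls short of 28595/804 but 1.6⁸ = 16777216/390625 reaches it, so n = 8.

8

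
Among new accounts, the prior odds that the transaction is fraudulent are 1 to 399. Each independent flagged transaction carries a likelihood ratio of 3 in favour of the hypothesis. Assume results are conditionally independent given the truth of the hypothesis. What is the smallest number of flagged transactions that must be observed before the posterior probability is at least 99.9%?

Prior odds = 1/399.
Likelihood ratio per flagged transaction = 3.
Target odds: 0.999 ÷ 0.001 = 999.
Require 3ⁿ ≥ 999 ÷ (1/399) = 398601.
3¹¹ = 177147 falls short of 398601 but 3¹² = 531441 reaches it, so n = 12.

12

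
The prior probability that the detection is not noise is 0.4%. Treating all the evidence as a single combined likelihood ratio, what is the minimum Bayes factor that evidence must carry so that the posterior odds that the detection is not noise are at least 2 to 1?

Prior odds = 0.004/0.996 = 1/249.
Target odds = 2.
Required Bayes factor = 2 ÷ (1/249) = 498.

498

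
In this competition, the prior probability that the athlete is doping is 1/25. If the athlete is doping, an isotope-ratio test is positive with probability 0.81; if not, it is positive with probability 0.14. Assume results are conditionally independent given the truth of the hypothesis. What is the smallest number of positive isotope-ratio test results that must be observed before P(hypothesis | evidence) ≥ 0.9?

Prior odds: 0.04 ÷ 0.96 = 1/24.
Likelihood ratio of a positive = 0.81/0.14 = 81/14.
Target odds: 0.9 ÷ 0.1 = 9.
Require (81/14)ⁿ ≥ 9 ÷ (1/24) = 216.
(81/14)³ = 531441/2744 falls short of 216 but (81/14)⁴ = 43046721/38416 reaches it, so n = 4.

4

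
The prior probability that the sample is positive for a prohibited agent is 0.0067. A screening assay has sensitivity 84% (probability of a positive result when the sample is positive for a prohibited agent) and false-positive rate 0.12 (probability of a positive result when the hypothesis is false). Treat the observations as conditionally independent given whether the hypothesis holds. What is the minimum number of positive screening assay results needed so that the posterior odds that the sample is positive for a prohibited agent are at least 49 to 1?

Prior odds: 0.0067 ÷ 0.9933 = 67/9933.
Likelihood ratio of a positive result = 0.84/0.12 = 7.
Target odds = 49.
Need (67/9933) × 7ⁿ ≥ 49, i.e. 7ⁿ ≥ 486717/67.
7⁴ = 2401 falls short of 486717/67 but 7⁵ = 16807 reaches it, so n = 5.

5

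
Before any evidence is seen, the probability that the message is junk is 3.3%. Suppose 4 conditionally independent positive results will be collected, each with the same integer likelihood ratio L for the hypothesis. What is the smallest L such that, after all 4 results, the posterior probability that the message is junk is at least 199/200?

Prior odds = 0.033/0.967 = 33/967.
Target odds = 0.995/0.005 = 199.
Need L⁴ ≥ 199 ÷ (33/967) = 192433/33.
8⁴ = 4096 < 192433/33 ≤ 6561 = 9⁴, so L = 9.

9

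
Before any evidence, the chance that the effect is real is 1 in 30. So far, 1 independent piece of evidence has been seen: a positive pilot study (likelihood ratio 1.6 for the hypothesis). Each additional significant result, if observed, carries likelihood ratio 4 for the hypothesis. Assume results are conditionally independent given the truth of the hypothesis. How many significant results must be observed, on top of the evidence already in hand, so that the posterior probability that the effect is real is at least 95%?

5

Prior odds = (1/30)/(29/30) = 1/29.
Bayes factor of the evidence already in hand = 1.6.
Odds after that evidence = (1/29) × 1.6 = 8/145.
Target odds = 0.95/0.05 = 19.
Need 4ⁿ ≥ 19 ÷ (8/145) = 344.375.
4⁴ = 256 falls short of 344.375 but 4⁵ = 1024 reaches it, so n = 5.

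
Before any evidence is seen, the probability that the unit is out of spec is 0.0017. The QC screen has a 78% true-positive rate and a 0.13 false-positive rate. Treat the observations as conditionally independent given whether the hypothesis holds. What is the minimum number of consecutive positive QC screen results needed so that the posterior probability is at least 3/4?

Prior odds: 0.0017 ÷ 0.9983 = 17/9983.
Likelihood ratio of a positive result = 0.78/0.13 = 6.
Target posterior odds = 0.75/0.25 = 3.
Need (17/9983) × 6ⁿ ≥ 3, i.e. 6ⁿ ≥ 29949/17.
6⁴ = 1296 falls short of 29949/17 but 6⁵ = 7776 reaches it, so n = 5.

5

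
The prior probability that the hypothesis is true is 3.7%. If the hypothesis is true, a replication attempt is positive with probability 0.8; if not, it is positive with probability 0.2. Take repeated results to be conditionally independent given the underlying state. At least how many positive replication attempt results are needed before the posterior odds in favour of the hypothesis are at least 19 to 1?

Prior odds = 0.037/0.963 = 37/963.
Likelihood ratio of a positive = 0.8/0.2 = 4.
Target odds = 19.
Require 4ⁿ ≥ 19 ÷ (37/963) = 18297/37.
4⁴ = 256 falls short of 18297/37 but 4⁵ = 1024 reaches it, so n = 5.

5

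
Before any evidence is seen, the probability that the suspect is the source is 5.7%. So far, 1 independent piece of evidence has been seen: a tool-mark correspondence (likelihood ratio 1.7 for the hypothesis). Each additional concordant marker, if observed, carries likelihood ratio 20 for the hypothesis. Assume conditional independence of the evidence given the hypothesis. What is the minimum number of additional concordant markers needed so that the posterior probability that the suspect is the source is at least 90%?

2

Prior odds = 0.057/0.943 = 57/943.
Bayes factor of the evidence already in hand = 1.7.
Odds after that evidence = (57/943) × 1.7 = 969/9430.
Target odds = 0.9/0.1 = 9.
Need 20ⁿ ≥ 9 ÷ (969/9430) = 28290/323.
20¹ = 20 falls short of 28290/323 but 20² = 400 reaches it, so n = 2.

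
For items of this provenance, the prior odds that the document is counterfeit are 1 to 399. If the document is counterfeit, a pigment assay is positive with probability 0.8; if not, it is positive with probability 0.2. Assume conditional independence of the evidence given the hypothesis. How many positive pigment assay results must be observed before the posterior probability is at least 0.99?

8

Prior odds = 1/399.
Likelihood ratio of a positive = 0.8/0.2 = 4.
Target posterior odds = 0.99/0.01 = 99.
Require 4ⁿ ≥ 99 ÷ (1/399) = 39501.
4⁷ = 16384 falls short of 39501 but 4⁸ = 65536 reaches it, so n = 8.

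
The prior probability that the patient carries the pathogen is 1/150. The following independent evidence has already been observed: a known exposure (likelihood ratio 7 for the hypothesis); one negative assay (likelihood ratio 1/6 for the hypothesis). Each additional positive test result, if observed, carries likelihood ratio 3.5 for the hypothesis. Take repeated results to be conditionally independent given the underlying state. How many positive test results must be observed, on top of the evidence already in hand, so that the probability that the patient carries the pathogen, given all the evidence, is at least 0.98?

7

Prior odds = (1/150)/(149/150) = 1/149.
Combined Bayes factor of the evidence already in hand = 7 × (1/6) = 7/6.
Odds after that evidence = (1/149) × 7/6 = 7/894.
Target odds = 0.98/0.02 = 49.
Need 3.5ⁿ ≥ 49 ÷ (7/894) = 6258.
3.5⁶ = 1838.265625 falls short of 6258 but 3.5⁷ = 823543/128 reaches it, so n = 7.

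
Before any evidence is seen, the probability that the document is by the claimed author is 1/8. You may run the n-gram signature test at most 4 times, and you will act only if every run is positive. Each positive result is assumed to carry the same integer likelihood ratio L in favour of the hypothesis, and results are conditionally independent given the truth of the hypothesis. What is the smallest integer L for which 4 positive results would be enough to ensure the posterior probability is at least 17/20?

Prior odds = 0.125/0.875 = 1/7.
Target odds = 0.85/0.15 = 17/3.
Need L⁴ ≥ 17/3 ÷ (1/7) = 119/3.
2⁴ = 16 < 119/3 ≤ 81 = 3⁴, so L = 3.

3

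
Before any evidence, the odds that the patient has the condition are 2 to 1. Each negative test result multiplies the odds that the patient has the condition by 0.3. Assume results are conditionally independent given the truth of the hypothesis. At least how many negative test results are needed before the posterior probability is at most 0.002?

6

Prior odds = 2.
Likelihood ratio per negative test result = 0.3.
Target posterior odds = 0.002/0.998 = 1/499.
Require 0.3ⁿ ≤ 1/499 ÷ 2 = 1/998.
0.3⁵ = 243/100000 is still above 1/998 but 0.3⁶ = 729/1000000 is at or below it, so n = 6.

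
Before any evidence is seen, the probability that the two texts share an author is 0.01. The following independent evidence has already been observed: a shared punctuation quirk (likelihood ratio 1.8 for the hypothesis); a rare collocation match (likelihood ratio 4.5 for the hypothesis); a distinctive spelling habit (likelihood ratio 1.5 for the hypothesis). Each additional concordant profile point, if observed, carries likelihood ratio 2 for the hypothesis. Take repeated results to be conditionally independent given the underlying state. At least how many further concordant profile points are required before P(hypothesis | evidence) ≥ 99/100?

Prior odds = 0.01/0.99 = 1/99.
Combined Bayes factor of the evidence already in hand = 1.8 × 4.5 × 1.5 = 12.15.
Odds after that evidence = (1/99) × 12.15 = 27/220.
Target odds = 0.99/0.01 = 99.
Need 2ⁿ ≥ 99 ÷ (27/220) = 2420/3.
2⁹ = 512 falls short of 2420/3 but 2¹⁰ = 1024 reaches it, so n = 10.

10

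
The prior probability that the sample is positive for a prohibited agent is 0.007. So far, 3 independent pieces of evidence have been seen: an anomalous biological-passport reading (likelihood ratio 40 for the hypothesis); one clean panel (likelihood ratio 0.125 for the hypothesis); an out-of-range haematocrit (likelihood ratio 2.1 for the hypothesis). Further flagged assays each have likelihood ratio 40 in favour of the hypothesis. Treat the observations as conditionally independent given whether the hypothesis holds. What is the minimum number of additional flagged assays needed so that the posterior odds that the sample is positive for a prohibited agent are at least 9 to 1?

2

Prior odds = 0.007/0.993 = 7/993.
Combined Bayes factor of the evidence already in hand = 40 × 0.125 × 2.1 = 10.5.
Odds after that evidence = (7/993) × 10.5 = 49/662.
Target odds = 9.
Need 40ⁿ ≥ 9 ÷ (49/662) = 5958/49.
40¹ = 40 falls short of 5958/49 but 40² = 1600 reaches it, so n = 2.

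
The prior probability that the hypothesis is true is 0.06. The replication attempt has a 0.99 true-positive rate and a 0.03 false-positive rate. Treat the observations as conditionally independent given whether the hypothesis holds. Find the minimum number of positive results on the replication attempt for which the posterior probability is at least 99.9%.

3

Prior odds: 0.06 ÷ 0.94 = 3/47.
Likelihood ratio of a positive result = 0.99/0.03 = 33.
Target posterior odds = 0.999/0.001 = 999.
Require 33ⁿ ≥ 999 ÷ (3/47) = 15651.
33² = 1089 falls short of 15651 but 33³ = 35937 reaches it, so n = 3.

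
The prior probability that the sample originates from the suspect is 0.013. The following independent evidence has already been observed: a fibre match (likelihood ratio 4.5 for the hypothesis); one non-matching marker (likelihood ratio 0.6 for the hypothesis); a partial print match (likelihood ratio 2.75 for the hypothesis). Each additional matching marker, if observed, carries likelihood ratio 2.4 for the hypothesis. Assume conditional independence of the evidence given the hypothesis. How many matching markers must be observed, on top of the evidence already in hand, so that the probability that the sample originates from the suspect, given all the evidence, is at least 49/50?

8

Prior odds = 0.013/0.987 = 13/987.
Combined Bayes factor of the evidence already in hand = 4.5 × 0.6 × 2.75 = 7.425.
Odds after that evidence = (13/987) × 7.425 = 1287/13160.
Target odds = 0.98/0.02 = 49.
Need 2.4ⁿ ≥ 49 ÷ (1287/13160) = 644840/1287.
2.4⁷ = 35831808/78125 falls short of 644840/1287 but 2.4⁸ = 429981696/390625 reaches it, so n = 8.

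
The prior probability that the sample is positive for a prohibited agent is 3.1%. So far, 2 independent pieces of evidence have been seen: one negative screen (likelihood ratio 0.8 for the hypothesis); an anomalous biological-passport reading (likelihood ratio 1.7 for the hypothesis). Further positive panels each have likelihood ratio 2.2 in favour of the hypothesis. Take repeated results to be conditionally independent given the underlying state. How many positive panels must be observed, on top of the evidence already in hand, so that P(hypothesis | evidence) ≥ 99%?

10

Prior odds = 0.031/0.969 = 31/969.
Combined Bayes factor of the evidence already in hand = 0.8 × 1.7 = 1.36.
Odds after that evidence = (31/969) × 1.36 = 62/1425.
Target odds = 0.99/0.01 = 99.
Need 2.2ⁿ ≥ 99 ÷ (62/1425) = 141075/62.
2.2⁹ ≈1207.27 falls short of 141075/62 but 2.2¹⁰ ≈2655.99 reaches it, so n = 10.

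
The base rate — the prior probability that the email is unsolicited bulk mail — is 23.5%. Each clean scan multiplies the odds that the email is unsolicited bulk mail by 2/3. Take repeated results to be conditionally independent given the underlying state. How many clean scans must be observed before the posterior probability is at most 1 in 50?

Prior odds = 0.235/0.765 = 47/153.
Likelihood ratio per clean scan = 2/3.
Target odds: 0.02 ÷ 0.98 = 1/49.
Require (2/3)ⁿ ≤ 1/49 ÷ (47/153) = 153/2303.
(2/3)⁶ = 64/729 is still above 153/2303 but (2/3)⁷ = 128/2187 is at or below it, so n = 7.

7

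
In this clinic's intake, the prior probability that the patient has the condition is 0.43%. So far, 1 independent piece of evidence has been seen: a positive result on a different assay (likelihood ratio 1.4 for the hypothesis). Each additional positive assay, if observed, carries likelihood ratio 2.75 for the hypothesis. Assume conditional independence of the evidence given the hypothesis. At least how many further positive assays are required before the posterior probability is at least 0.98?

9

Prior odds = 0.0043/0.9957 = 43/9957.
Bayes factor of the evidence already in hand = 1.4.
Odds after that evidence = (43/9957) × 1.4 = 301/49785.
Target odds = 0.98/0.02 = 49.
Need 2.75ⁿ ≥ 49 ÷ (301/49785) = 348495/43.
2.75⁸ = 214358881/65536 falls short of 348495/43 but 2.75⁹ ≈8994.86 reaches it, so n = 9.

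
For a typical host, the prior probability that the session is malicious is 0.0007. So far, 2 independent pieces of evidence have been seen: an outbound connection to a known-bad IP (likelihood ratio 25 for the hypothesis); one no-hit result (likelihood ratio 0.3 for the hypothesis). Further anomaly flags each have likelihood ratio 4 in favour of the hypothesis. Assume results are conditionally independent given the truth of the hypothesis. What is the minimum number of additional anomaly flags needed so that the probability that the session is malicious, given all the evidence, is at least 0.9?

6

Prior odds = 0.0007/0.9993 = 7/9993.
Combined Bayes factor of the evidence already in hand = 25 × 0.3 = 7.5.
Odds after that evidence = (7/9993) × 7.5 = 35/6662.
Target odds = 0.9/0.1 = 9.
Need 4ⁿ ≥ 9 ÷ (35/6662) = 59958/35.
4⁵ = 1024 falls short of 59958/35 but 4⁶ = 4096 reaches it, so n = 6.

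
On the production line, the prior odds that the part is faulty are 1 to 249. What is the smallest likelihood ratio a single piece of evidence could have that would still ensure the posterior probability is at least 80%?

Prior odds = 1/249.
Target odds = 0.8/0.2 = 4.
Required Bayes factor = 4 ÷ (1/249) = 996.

996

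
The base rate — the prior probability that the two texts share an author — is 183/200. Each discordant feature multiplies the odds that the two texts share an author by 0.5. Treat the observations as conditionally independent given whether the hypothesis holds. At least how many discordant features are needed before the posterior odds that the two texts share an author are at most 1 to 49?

10

Prior odds: 0.915 ÷ 0.085 = 183/17.
Likelihood ratio per discordant feature = 0.5.
Target odds = 1/49.
Require 0.5ⁿ ≤ 1/49 ÷ (183/17) = 17/8967.
0.5⁹ = 0.001953125 is still above 17/8967 but 0.5¹⁰ = 1/1024 is at or below it, so n = 10.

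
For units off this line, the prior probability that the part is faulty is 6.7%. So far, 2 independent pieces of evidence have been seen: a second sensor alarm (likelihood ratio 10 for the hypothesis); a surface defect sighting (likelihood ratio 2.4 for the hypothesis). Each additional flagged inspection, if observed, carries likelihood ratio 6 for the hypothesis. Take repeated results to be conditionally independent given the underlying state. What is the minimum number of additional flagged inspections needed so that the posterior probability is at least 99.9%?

Prior odds = 0.067/0.933 = 67/933.
Combined Bayes factor of the evidence already in hand = 10 × 2.4 = 24.
Odds after that evidence = (67/933) × 24 = 536/311.
Target odds = 0.999/0.001 = 999.
Need 6ⁿ ≥ 999 ÷ (536/311) = 310689/536.
6³ = 216 falls short of 310689/536 but 6⁴ = 1296 reaches it, so n = 4.

4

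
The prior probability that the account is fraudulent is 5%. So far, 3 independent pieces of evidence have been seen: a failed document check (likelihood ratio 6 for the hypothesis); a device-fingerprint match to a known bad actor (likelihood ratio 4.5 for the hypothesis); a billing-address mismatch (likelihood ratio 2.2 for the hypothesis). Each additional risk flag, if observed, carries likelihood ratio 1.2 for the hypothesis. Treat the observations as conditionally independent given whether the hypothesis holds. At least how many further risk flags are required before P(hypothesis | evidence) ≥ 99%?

Prior odds = 0.05/0.95 = 1/19.
Combined Bayes factor of the evidence already in hand = 6 × 4.5 × 2.2 = 59.4.
Odds after that evidence = (1/19) × 59.4 = 297/95.
Target odds = 0.99/0.01 = 99.
Need 1.2ⁿ ≥ 99 ÷ (297/95) = 95/3.
1.2¹⁸ ≈26.6233 falls short of 95/3 but 1.2¹⁹ ≈31.948 reaches it, so n = 19.

19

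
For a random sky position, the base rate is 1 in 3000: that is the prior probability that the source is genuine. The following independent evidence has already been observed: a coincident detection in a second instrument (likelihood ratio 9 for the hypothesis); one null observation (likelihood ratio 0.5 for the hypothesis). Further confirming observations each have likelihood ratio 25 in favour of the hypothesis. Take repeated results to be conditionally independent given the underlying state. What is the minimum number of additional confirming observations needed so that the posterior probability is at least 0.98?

4

Prior odds = (1/3000)/(2999/3000) = 1/2999.
Combined Bayes factor of the evidence already in hand = 9 × 0.5 = 4.5.
Odds after that evidence = (1/2999) × 4.5 = 9/5998.
Target odds = 0.98/0.02 = 49.
Need 25ⁿ ≥ 49 ÷ (9/5998) = 293902/9.
25³ = 15625 falls short of 293902/9 but 25⁴ = 390625 reaches it, so n = 4.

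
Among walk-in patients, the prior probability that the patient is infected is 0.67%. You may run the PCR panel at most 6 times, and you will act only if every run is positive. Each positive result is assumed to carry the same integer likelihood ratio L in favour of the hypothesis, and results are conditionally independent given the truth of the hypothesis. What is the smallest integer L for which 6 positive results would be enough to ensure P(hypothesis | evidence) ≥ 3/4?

3

Prior odds = 0.0067/0.9933 = 67/9933.
Target odds = 0.75/0.25 = 3.
Need L⁶ ≥ 3 ÷ (67/9933) = 29799/67.
2⁶ = 64 < 29799/67 ≤ 729 = 3⁶, so L = 3.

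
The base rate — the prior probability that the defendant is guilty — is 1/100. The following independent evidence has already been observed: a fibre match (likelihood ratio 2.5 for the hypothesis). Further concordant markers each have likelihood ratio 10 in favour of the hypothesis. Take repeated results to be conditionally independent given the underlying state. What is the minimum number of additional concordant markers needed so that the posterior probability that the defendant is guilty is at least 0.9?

Prior odds = 0.01/0.99 = 1/99.
Bayes factor of the evidence already in hand = 2.5.
Odds after that evidence = (1/99) × 2.5 = 5/198.
Target odds = 0.9/0.1 = 9.
Need 10ⁿ ≥ 9 ÷ (5/198) = 356.4.
10² = 100 falls short of 356.4 but 10³ = 1000 reaches it, so n = 3.

3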